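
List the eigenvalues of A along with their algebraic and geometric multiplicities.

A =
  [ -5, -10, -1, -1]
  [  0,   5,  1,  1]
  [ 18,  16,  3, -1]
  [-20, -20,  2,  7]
λ = -5: alg = 1, geom = 1; λ = 5: alg = 3, geom = 1

Step 1 — factor the characteristic polynomial to read off the algebraic multiplicities:
  χ_A(x) = (x - 5)^3*(x + 5)

Step 2 — compute geometric multiplicities via the rank-nullity identity g(λ) = n − rank(A − λI):
  rank(A − (-5)·I) = 3, so dim ker(A − (-5)·I) = n − 3 = 1
  rank(A − (5)·I) = 3, so dim ker(A − (5)·I) = n − 3 = 1

Summary:
  λ = -5: algebraic multiplicity = 1, geometric multiplicity = 1
  λ = 5: algebraic multiplicity = 3, geometric multiplicity = 1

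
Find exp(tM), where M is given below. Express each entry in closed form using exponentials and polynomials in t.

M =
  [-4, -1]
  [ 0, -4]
e^{tM} =
  [exp(-4*t), -t*exp(-4*t)]
  [0, exp(-4*t)]

Strategy: write M = P · J · P⁻¹ where J is a Jordan canonical form, so e^{tM} = P · e^{tJ} · P⁻¹, and e^{tJ} can be computed block-by-block.

M has Jordan form
J =
  [-4,  1]
  [ 0, -4]
(up to reordering of blocks).

Per-block formulas:
  For a 2×2 Jordan block J_2(-4): exp(t · J_2(-4)) = e^(-4t)·(I + t·N), where N is the 2×2 nilpotent shift.

After assembling e^{tJ} and conjugating by P, we get:

e^{tM} =
  [exp(-4*t), -t*exp(-4*t)]
  [0, exp(-4*t)]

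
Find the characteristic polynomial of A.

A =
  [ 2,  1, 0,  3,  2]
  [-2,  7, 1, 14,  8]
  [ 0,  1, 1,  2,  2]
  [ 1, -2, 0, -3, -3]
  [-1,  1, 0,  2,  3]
x^5 - 10*x^4 + 40*x^3 - 80*x^2 + 80*x - 32

Expanding det(x·I − A) (e.g. by cofactor expansion or by noting that A is similar to its Jordan form J, which has the same characteristic polynomial as A) gives
  χ_A(x) = x^5 - 10*x^4 + 40*x^3 - 80*x^2 + 80*x - 32
which factors as (x - 2)^5. The eigenvalues (with algebraic multiplicities) are λ = 2 with multiplicity 5.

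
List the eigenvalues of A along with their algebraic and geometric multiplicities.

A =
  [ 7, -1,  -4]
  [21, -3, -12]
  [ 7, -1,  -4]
λ = 0: alg = 3, geom = 2

Step 1 — factor the characteristic polynomial to read off the algebraic multiplicities:
  χ_A(x) = x^3

Step 2 — compute geometric multiplicities via the rank-nullity identity g(λ) = n − rank(A − λI):
  rank(A − (0)·I) = 1, so dim ker(A − (0)·I) = n − 1 = 2

Summary:
  λ = 0: algebraic multiplicity = 3, geometric multiplicity = 2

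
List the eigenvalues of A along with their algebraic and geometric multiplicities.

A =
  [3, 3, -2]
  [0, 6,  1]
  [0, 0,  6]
λ = 3: alg = 1, geom = 1; λ = 6: alg = 2, geom = 1

Step 1 — factor the characteristic polynomial to read off the algebraic multiplicities:
  χ_A(x) = (x - 6)^2*(x - 3)

Step 2 — compute geometric multiplicities via the rank-nullity identity g(λ) = n − rank(A − λI):
  rank(A − (3)·I) = 2, so dim ker(A − (3)·I) = n − 2 = 1
  rank(A − (6)·I) = 2, so dim ker(A − (6)·I) = n − 2 = 1

Summary:
  λ = 3: algebraic multiplicity = 1, geometric multiplicity = 1
  λ = 6: algebraic multiplicity = 2, geometric multiplicity = 1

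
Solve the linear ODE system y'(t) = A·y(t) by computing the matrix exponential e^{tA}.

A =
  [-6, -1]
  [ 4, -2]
e^{tA} =
  [-2*t*exp(-4*t) + exp(-4*t), -t*exp(-4*t)]
  [4*t*exp(-4*t), 2*t*exp(-4*t) + exp(-4*t)]

Strategy: write A = P · J · P⁻¹ where J is a Jordan canonical form, so e^{tA} = P · e^{tJ} · P⁻¹, and e^{tJ} can be computed block-by-block.

A has Jordan form
J =
  [-4,  1]
  [ 0, -4]
(up to reordering of blocks).

Per-block formulas:
  For a 2×2 Jordan block J_2(-4): exp(t · J_2(-4)) = e^(-4t)·(I + t·N), where N is the 2×2 nilpotent shift.

After assembling e^{tJ} and conjugating by P, we get:

e^{tA} =
  [-2*t*exp(-4*t) + exp(-4*t), -t*exp(-4*t)]
  [4*t*exp(-4*t), 2*t*exp(-4*t) + exp(-4*t)]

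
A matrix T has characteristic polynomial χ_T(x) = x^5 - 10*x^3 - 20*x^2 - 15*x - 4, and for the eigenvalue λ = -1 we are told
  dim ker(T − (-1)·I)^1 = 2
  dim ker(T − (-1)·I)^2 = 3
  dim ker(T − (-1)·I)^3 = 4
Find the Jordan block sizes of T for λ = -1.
Block sizes for λ = -1: [3, 1]

From the dimensions of kernels of powers, the number of Jordan blocks of size at least j is d_j − d_{j−1} where d_j = dim ker(N^j) (with d_0 = 0). Computing the differences gives [2, 1, 1].
The number of blocks of size exactly k is (#blocks of size ≥ k) − (#blocks of size ≥ k + 1), so the partition is: 1 block(s) of size 1, 1 block(s) of size 3.
In nonincreasing order the block sizes are [3, 1].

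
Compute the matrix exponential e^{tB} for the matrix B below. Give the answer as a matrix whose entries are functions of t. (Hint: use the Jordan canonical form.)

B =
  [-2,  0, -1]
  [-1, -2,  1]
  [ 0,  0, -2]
e^{tB} =
  [exp(-2*t), 0, -t*exp(-2*t)]
  [-t*exp(-2*t), exp(-2*t), t^2*exp(-2*t)/2 + t*exp(-2*t)]
  [0, 0, exp(-2*t)]

Strategy: write B = P · J · P⁻¹ where J is a Jordan canonical form, so e^{tB} = P · e^{tJ} · P⁻¹, and e^{tJ} can be computed block-by-block.

B has Jordan form
J =
  [-2,  1,  0]
  [ 0, -2,  1]
  [ 0,  0, -2]
(up to reordering of blocks).

Per-block formulas:
  For a 3×3 Jordan block J_3(-2): exp(t · J_3(-2)) = e^(-2t)·(I + t·N + (t^2/2)·N^2), where N is the 3×3 nilpotent shift.

After assembling e^{tJ} and conjugating by P, we get:

e^{tB} =
  [exp(-2*t), 0, -t*exp(-2*t)]
  [-t*exp(-2*t), exp(-2*t), t^2*exp(-2*t)/2 + t*exp(-2*t)]
  [0, 0, exp(-2*t)]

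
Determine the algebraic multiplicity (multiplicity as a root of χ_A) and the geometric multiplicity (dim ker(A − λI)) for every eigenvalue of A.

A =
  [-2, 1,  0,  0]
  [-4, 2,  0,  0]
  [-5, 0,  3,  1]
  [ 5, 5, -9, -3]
λ = 0: alg = 4, geom = 2

Step 1 — factor the characteristic polynomial to read off the algebraic multiplicities:
  χ_A(x) = x^4

Step 2 — compute geometric multiplicities via the rank-nullity identity g(λ) = n − rank(A − λI):
  rank(A − (0)·I) = 2, so dim ker(A − (0)·I) = n − 2 = 2

Summary:
  λ = 0: algebraic multiplicity = 4, geometric multiplicity = 2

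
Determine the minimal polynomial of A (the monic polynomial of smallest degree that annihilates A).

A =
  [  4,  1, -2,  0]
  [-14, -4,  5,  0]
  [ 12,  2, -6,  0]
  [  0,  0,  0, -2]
x^3 + 6*x^2 + 12*x + 8

The characteristic polynomial is χ_A(x) = (x + 2)^4, so the eigenvalues are known. The minimal polynomial is
  m_A(x) = Π_λ (x − λ)^{k_λ}
where k_λ is the size of the *largest* Jordan block for λ (equivalently, the smallest k with (A − λI)^k v = 0 for every generalised eigenvector v of λ).

  λ = -2: largest Jordan block has size 3, contributing (x + 2)^3

So m_A(x) = (x + 2)^3 = x^3 + 6*x^2 + 12*x + 8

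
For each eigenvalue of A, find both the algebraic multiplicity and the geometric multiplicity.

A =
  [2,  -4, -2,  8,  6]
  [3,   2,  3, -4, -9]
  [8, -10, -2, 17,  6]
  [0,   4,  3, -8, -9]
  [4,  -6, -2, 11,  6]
λ = 0: alg = 5, geom = 2

Step 1 — factor the characteristic polynomial to read off the algebraic multiplicities:
  χ_A(x) = x^5

Step 2 — compute geometric multiplicities via the rank-nullity identity g(λ) = n − rank(A − λI):
  rank(A − (0)·I) = 3, so dim ker(A − (0)·I) = n − 3 = 2

Summary:
  λ = 0: algebraic multiplicity = 5, geometric multiplicity = 2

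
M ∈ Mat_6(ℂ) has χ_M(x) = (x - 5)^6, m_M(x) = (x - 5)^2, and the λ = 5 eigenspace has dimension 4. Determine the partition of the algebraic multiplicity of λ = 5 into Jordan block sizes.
Block sizes for λ = 5: [2, 2, 1, 1]

Step 1 — from the characteristic polynomial, algebraic multiplicity of λ = 5 is 6. From dim ker(M − (5)·I) = 4, there are exactly 4 Jordan blocks for λ = 5.
Step 2 — from the minimal polynomial, the factor (x − 5)^2 tells us the largest block for λ = 5 has size 2.
Step 3 — with total size 6, 4 blocks, and largest block 2, the block sizes (in nonincreasing order) are [2, 2, 1, 1].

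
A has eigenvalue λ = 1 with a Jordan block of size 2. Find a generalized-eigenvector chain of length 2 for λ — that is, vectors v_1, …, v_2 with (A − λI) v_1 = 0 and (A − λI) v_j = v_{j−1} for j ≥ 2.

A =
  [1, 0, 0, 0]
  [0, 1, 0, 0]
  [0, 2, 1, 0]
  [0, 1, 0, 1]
A Jordan chain for λ = 1 of length 2:
v_1 = (0, 0, 2, 1)ᵀ
v_2 = (0, 1, 0, 0)ᵀ

Let N = A − (1)·I. We want v_2 with N^2 v_2 = 0 but N^1 v_2 ≠ 0; then v_{j-1} := N · v_j for j = 2, …, 2.

Pick v_2 = (0, 1, 0, 0)ᵀ.
Then v_1 = N · v_2 = (0, 0, 2, 1)ᵀ.

Sanity check: (A − (1)·I) v_1 = (0, 0, 0, 0)ᵀ = 0. ✓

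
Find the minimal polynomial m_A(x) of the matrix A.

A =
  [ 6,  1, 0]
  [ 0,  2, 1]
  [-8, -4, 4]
x^3 - 12*x^2 + 48*x - 64

The characteristic polynomial is χ_A(x) = (x - 4)^3, so the eigenvalues are known. The minimal polynomial is
  m_A(x) = Π_λ (x − λ)^{k_λ}
where k_λ is the size of the *largest* Jordan block for λ (equivalently, the smallest k with (A − λI)^k v = 0 for every generalised eigenvector v of λ).

  λ = 4: largest Jordan block has size 3, contributing (x − 4)^3

So m_A(x) = (x - 4)^3 = x^3 - 12*x^2 + 48*x - 64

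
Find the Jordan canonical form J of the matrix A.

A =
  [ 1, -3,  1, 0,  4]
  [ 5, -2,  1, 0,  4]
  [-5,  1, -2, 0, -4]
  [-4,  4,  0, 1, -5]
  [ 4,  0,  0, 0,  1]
J_3(-1) ⊕ J_2(1)

The characteristic polynomial is
  det(x·I − A) = x^5 + x^4 - 2*x^3 - 2*x^2 + x + 1 = (x - 1)^2*(x + 1)^3

Eigenvalues and multiplicities (the geometric multiplicity of λ is n − rank(A − λI), which equals the number of Jordan blocks for λ):
  λ = -1: algebraic multiplicity = 3, geometric multiplicity = 1
  λ = 1: algebraic multiplicity = 2, geometric multiplicity = 1

Determining the block sizes for each eigenvalue:
  λ = -1: one block (gm = 1), so the single block has size am = 3 → block sizes [3]
  λ = 1: one block (gm = 1), so the single block has size am = 2 → block sizes [2]

Assembling the blocks gives a Jordan form
J =
  [-1,  1,  0, 0, 0]
  [ 0, -1,  1, 0, 0]
  [ 0,  0, -1, 0, 0]
  [ 0,  0,  0, 1, 1]
  [ 0,  0,  0, 0, 1]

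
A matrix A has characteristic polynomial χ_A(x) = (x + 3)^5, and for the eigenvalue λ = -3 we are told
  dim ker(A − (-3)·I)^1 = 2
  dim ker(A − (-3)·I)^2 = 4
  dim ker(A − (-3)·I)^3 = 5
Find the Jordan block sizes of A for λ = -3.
Block sizes for λ = -3: [3, 2]

From the dimensions of kernels of powers, the number of Jordan blocks of size at least j is d_j − d_{j−1} where d_j = dim ker(N^j) (with d_0 = 0). Computing the differences gives [2, 2, 1].
The number of blocks of size exactly k is (#blocks of size ≥ k) − (#blocks of size ≥ k + 1), so the partition is: 1 block(s) of size 2, 1 block(s) of size 3.
In nonincreasing order the block sizes are [3, 2].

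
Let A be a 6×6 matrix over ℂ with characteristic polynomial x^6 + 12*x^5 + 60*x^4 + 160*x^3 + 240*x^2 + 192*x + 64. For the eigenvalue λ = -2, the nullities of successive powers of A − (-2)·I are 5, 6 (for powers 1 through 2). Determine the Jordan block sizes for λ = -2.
Block sizes for λ = -2: [2, 1, 1, 1, 1]

From the dimensions of kernels of powers, the number of Jordan blocks of size at least j is d_j − d_{j−1} where d_j = dim ker(N^j) (with d_0 = 0). Computing the differences gives [5, 1].
The number of blocks of size exactly k is (#blocks of size ≥ k) − (#blocks of size ≥ k + 1), so the partition is: 4 block(s) of size 1, 1 block(s) of size 2.
In nonincreasing order the block sizes are [2, 1, 1, 1, 1].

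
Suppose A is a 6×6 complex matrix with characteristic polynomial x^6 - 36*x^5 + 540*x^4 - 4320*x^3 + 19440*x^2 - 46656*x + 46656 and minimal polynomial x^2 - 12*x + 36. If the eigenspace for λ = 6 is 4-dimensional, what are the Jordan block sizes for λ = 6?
Block sizes for λ = 6: [2, 2, 1, 1]

Step 1 — from the characteristic polynomial, algebraic multiplicity of λ = 6 is 6. From dim ker(A − (6)·I) = 4, there are exactly 4 Jordan blocks for λ = 6.
Step 2 — from the minimal polynomial, the factor (x − 6)^2 tells us the largest block for λ = 6 has size 2.
Step 3 — with total size 6, 4 blocks, and largest block 2, the block sizes (in nonincreasing order) are [2, 2, 1, 1].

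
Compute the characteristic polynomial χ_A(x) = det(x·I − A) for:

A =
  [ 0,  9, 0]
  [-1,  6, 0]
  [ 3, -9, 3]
x^3 - 9*x^2 + 27*x - 27

Expanding det(x·I − A) (e.g. by cofactor expansion or by noting that A is similar to its Jordan form J, which has the same characteristic polynomial as A) gives
  χ_A(x) = x^3 - 9*x^2 + 27*x - 27
which factors as (x - 3)^3. The eigenvalues (with algebraic multiplicities) are λ = 3 with multiplicity 3.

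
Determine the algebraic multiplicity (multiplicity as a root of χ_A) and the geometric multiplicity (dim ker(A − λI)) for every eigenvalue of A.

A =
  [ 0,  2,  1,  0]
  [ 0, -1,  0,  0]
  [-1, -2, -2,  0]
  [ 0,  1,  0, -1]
λ = -1: alg = 4, geom = 2

Step 1 — factor the characteristic polynomial to read off the algebraic multiplicities:
  χ_A(x) = (x + 1)^4

Step 2 — compute geometric multiplicities via the rank-nullity identity g(λ) = n − rank(A − λI):
  rank(A − (-1)·I) = 2, so dim ker(A − (-1)·I) = n − 2 = 2

Summary:
  λ = -1: algebraic multiplicity = 4, geometric multiplicity = 2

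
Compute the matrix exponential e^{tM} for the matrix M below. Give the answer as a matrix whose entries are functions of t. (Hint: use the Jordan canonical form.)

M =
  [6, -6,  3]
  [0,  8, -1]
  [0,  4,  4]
e^{tM} =
  [exp(6*t), -6*t*exp(6*t), 3*t*exp(6*t)]
  [0, 2*t*exp(6*t) + exp(6*t), -t*exp(6*t)]
  [0, 4*t*exp(6*t), -2*t*exp(6*t) + exp(6*t)]

Strategy: write M = P · J · P⁻¹ where J is a Jordan canonical form, so e^{tM} = P · e^{tJ} · P⁻¹, and e^{tJ} can be computed block-by-block.

M has Jordan form
J =
  [6, 1, 0]
  [0, 6, 0]
  [0, 0, 6]
(up to reordering of blocks).

Per-block formulas:
  For a 2×2 Jordan block J_2(6): exp(t · J_2(6)) = e^(6t)·(I + t·N), where N is the 2×2 nilpotent shift.
  For a 1×1 block at λ = 6: exp(t · [6]) = [e^(6t)].

After assembling e^{tJ} and conjugating by P, we get:

e^{tM} =
  [exp(6*t), -6*t*exp(6*t), 3*t*exp(6*t)]
  [0, 2*t*exp(6*t) + exp(6*t), -t*exp(6*t)]
  [0, 4*t*exp(6*t), -2*t*exp(6*t) + exp(6*t)]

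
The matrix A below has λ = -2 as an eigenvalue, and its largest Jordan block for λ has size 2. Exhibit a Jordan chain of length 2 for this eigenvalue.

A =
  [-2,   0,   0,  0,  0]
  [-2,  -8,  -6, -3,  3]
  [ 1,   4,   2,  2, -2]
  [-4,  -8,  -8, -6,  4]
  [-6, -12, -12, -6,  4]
A Jordan chain for λ = -2 of length 2:
v_1 = (0, -2, 1, -4, -6)ᵀ
v_2 = (1, 0, 0, 0, 0)ᵀ

Let N = A − (-2)·I. We want v_2 with N^2 v_2 = 0 but N^1 v_2 ≠ 0; then v_{j-1} := N · v_j for j = 2, …, 2.

Pick v_2 = (1, 0, 0, 0, 0)ᵀ.
Then v_1 = N · v_2 = (0, -2, 1, -4, -6)ᵀ.

Sanity check: (A − (-2)·I) v_1 = (0, 0, 0, 0, 0)ᵀ = 0. ✓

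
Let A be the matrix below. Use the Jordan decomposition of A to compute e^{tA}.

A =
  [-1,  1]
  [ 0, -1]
e^{tA} =
  [exp(-t), t*exp(-t)]
  [0, exp(-t)]

Strategy: write A = P · J · P⁻¹ where J is a Jordan canonical form, so e^{tA} = P · e^{tJ} · P⁻¹, and e^{tJ} can be computed block-by-block.

A has Jordan form
J =
  [-1,  1]
  [ 0, -1]
(up to reordering of blocks).

Per-block formulas:
  For a 2×2 Jordan block J_2(-1): exp(t · J_2(-1)) = e^(-1t)·(I + t·N), where N is the 2×2 nilpotent shift.

After assembling e^{tJ} and conjugating by P, we get:

e^{tA} =
  [exp(-t), t*exp(-t)]
  [0, exp(-t)]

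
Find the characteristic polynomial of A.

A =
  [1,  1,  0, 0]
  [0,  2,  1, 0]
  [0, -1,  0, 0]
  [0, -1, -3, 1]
x^4 - 4*x^3 + 6*x^2 - 4*x + 1

Expanding det(x·I − A) (e.g. by cofactor expansion or by noting that A is similar to its Jordan form J, which has the same characteristic polynomial as A) gives
  χ_A(x) = x^4 - 4*x^3 + 6*x^2 - 4*x + 1
which factors as (x - 1)^4. The eigenvalues (with algebraic multiplicities) are λ = 1 with multiplicity 4.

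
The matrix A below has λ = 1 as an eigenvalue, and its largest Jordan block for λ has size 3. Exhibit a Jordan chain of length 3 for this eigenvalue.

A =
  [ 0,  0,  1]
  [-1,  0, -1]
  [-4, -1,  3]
A Jordan chain for λ = 1 of length 3:
v_1 = (-3, 6, -3)ᵀ
v_2 = (-1, -1, -4)ᵀ
v_3 = (1, 0, 0)ᵀ

Let N = A − (1)·I. We want v_3 with N^3 v_3 = 0 but N^2 v_3 ≠ 0; then v_{j-1} := N · v_j for j = 3, …, 2.

Pick v_3 = (1, 0, 0)ᵀ.
Then v_2 = N · v_3 = (-1, -1, -4)ᵀ.
Then v_1 = N · v_2 = (-3, 6, -3)ᵀ.

Sanity check: (A − (1)·I) v_1 = (0, 0, 0)ᵀ = 0. ✓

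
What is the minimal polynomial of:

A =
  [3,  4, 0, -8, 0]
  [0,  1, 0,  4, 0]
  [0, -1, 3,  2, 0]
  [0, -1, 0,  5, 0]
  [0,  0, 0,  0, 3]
x^2 - 6*x + 9

The characteristic polynomial is χ_A(x) = (x - 3)^5, so the eigenvalues are known. The minimal polynomial is
  m_A(x) = Π_λ (x − λ)^{k_λ}
where k_λ is the size of the *largest* Jordan block for λ (equivalently, the smallest k with (A − λI)^k v = 0 for every generalised eigenvector v of λ).

  λ = 3: largest Jordan block has size 2, contributing (x − 3)^2

So m_A(x) = (x - 3)^2 = x^2 - 6*x + 9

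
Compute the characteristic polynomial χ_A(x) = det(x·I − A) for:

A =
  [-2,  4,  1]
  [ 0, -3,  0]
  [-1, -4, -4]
x^3 + 9*x^2 + 27*x + 27

Expanding det(x·I − A) (e.g. by cofactor expansion or by noting that A is similar to its Jordan form J, which has the same characteristic polynomial as A) gives
  χ_A(x) = x^3 + 9*x^2 + 27*x + 27
which factors as (x + 3)^3. The eigenvalues (with algebraic multiplicities) are λ = -3 with multiplicity 3.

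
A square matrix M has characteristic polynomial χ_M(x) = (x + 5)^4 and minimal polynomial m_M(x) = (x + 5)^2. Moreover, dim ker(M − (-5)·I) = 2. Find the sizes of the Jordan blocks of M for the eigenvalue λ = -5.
Block sizes for λ = -5: [2, 2]

Step 1 — from the characteristic polynomial, algebraic multiplicity of λ = -5 is 4. From dim ker(M − (-5)·I) = 2, there are exactly 2 Jordan blocks for λ = -5.
Step 2 — from the minimal polynomial, the factor (x + 5)^2 tells us the largest block for λ = -5 has size 2.
Step 3 — with total size 4, 2 blocks, and largest block 2, the block sizes (in nonincreasing order) are [2, 2].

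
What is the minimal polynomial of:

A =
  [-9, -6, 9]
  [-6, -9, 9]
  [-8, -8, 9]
x^2 + 6*x + 9

The characteristic polynomial is χ_A(x) = (x + 3)^3, so the eigenvalues are known. The minimal polynomial is
  m_A(x) = Π_λ (x − λ)^{k_λ}
where k_λ is the size of the *largest* Jordan block for λ (equivalently, the smallest k with (A − λI)^k v = 0 for every generalised eigenvector v of λ).

  λ = -3: largest Jordan block has size 2, contributing (x + 3)^2

So m_A(x) = (x + 3)^2 = x^2 + 6*x + 9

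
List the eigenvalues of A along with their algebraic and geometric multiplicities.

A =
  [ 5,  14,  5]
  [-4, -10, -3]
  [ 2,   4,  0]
λ = -2: alg = 2, geom = 1; λ = -1: alg = 1, geom = 1

Step 1 — factor the characteristic polynomial to read off the algebraic multiplicities:
  χ_A(x) = (x + 1)*(x + 2)^2

Step 2 — compute geometric multiplicities via the rank-nullity identity g(λ) = n − rank(A − λI):
  rank(A − (-2)·I) = 2, so dim ker(A − (-2)·I) = n − 2 = 1
  rank(A − (-1)·I) = 2, so dim ker(A − (-1)·I) = n − 2 = 1

Summary:
  λ = -2: algebraic multiplicity = 2, geometric multiplicity = 1
  λ = -1: algebraic multiplicity = 1, geometric multiplicity = 1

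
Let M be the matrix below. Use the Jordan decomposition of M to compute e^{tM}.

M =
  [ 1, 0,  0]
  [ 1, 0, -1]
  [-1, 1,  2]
e^{tM} =
  [exp(t), 0, 0]
  [t*exp(t), -t*exp(t) + exp(t), -t*exp(t)]
  [-t*exp(t), t*exp(t), t*exp(t) + exp(t)]

Strategy: write M = P · J · P⁻¹ where J is a Jordan canonical form, so e^{tM} = P · e^{tJ} · P⁻¹, and e^{tJ} can be computed block-by-block.

M has Jordan form
J =
  [1, 1, 0]
  [0, 1, 0]
  [0, 0, 1]
(up to reordering of blocks).

Per-block formulas:
  For a 2×2 Jordan block J_2(1): exp(t · J_2(1)) = e^(1t)·(I + t·N), where N is the 2×2 nilpotent shift.
  For a 1×1 block at λ = 1: exp(t · [1]) = [e^(1t)].

After assembling e^{tJ} and conjugating by P, we get:

e^{tM} =
  [exp(t), 0, 0]
  [t*exp(t), -t*exp(t) + exp(t), -t*exp(t)]
  [-t*exp(t), t*exp(t), t*exp(t) + exp(t)]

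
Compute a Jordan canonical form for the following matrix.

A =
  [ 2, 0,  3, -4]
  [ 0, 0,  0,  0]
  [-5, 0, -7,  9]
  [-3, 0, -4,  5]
J_3(0) ⊕ J_1(0)

The characteristic polynomial is
  det(x·I − A) = x^4

Eigenvalues and multiplicities (the geometric multiplicity of λ is n − rank(A − λI), which equals the number of Jordan blocks for λ):
  λ = 0: algebraic multiplicity = 4, geometric multiplicity = 2

Determining the block sizes for each eigenvalue:
  λ = 0: with am = 4 and gm = 2, the partition is not yet determined (e.g. several partitions of 4 into 2 parts exist). Let N = A − (0)·I. Computing rank(N^1) = 2, rank(N^2) = 1, rank(N^3) = 0; the number of blocks of size ≥ j is rank(N^{j−1}) − rank(N^j), giving [2, 1, 1]. So we have 1 block(s) of size 3, 1 block(s) of size 1 → block sizes [3, 1]

Assembling the blocks gives a Jordan form
J =
  [0, 1, 0, 0]
  [0, 0, 1, 0]
  [0, 0, 0, 0]
  [0, 0, 0, 0]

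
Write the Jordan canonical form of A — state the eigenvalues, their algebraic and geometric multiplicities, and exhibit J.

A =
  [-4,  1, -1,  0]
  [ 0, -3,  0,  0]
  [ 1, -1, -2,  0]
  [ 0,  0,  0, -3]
J_2(-3) ⊕ J_1(-3) ⊕ J_1(-3)

The characteristic polynomial is
  det(x·I − A) = x^4 + 12*x^3 + 54*x^2 + 108*x + 81 = (x + 3)^4

Eigenvalues and multiplicities (the geometric multiplicity of λ is n − rank(A − λI), which equals the number of Jordan blocks for λ):
  λ = -3: algebraic multiplicity = 4, geometric multiplicity = 3

Determining the block sizes for each eigenvalue:
  λ = -3: 3 blocks summing to 4 forces exactly one block of size 2 and the rest size 1 → block sizes [2, 1, 1]

Assembling the blocks gives a Jordan form
J =
  [-3,  1,  0,  0]
  [ 0, -3,  0,  0]
  [ 0,  0, -3,  0]
  [ 0,  0,  0, -3]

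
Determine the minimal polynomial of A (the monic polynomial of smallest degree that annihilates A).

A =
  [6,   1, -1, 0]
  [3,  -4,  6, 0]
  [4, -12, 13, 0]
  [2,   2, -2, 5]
x^3 - 15*x^2 + 75*x - 125

The characteristic polynomial is χ_A(x) = (x - 5)^4, so the eigenvalues are known. The minimal polynomial is
  m_A(x) = Π_λ (x − λ)^{k_λ}
where k_λ is the size of the *largest* Jordan block for λ (equivalently, the smallest k with (A − λI)^k v = 0 for every generalised eigenvector v of λ).

  λ = 5: largest Jordan block has size 3, contributing (x − 5)^3

So m_A(x) = (x - 5)^3 = x^3 - 15*x^2 + 75*x - 125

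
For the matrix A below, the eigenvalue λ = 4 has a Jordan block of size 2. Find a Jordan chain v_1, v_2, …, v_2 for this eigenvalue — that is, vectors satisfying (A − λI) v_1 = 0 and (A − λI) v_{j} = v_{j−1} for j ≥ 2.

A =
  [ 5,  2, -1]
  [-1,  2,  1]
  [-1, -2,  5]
A Jordan chain for λ = 4 of length 2:
v_1 = (1, -1, -1)ᵀ
v_2 = (1, 0, 0)ᵀ

Let N = A − (4)·I. We want v_2 with N^2 v_2 = 0 but N^1 v_2 ≠ 0; then v_{j-1} := N · v_j for j = 2, …, 2.

Pick v_2 = (1, 0, 0)ᵀ.
Then v_1 = N · v_2 = (1, -1, -1)ᵀ.

Sanity check: (A − (4)·I) v_1 = (0, 0, 0)ᵀ = 0. ✓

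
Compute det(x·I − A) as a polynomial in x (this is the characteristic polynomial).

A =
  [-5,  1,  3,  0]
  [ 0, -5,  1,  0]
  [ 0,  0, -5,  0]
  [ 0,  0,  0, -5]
x^4 + 20*x^3 + 150*x^2 + 500*x + 625

Expanding det(x·I − A) (e.g. by cofactor expansion or by noting that A is similar to its Jordan form J, which has the same characteristic polynomial as A) gives
  χ_A(x) = x^4 + 20*x^3 + 150*x^2 + 500*x + 625
which factors as (x + 5)^4. The eigenvalues (with algebraic multiplicities) are λ = -5 with multiplicity 4.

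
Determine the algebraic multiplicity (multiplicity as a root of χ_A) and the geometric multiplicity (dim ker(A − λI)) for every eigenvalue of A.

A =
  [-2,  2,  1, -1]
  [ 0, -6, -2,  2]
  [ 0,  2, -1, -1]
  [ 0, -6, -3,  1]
λ = -2: alg = 4, geom = 3

Step 1 — factor the characteristic polynomial to read off the algebraic multiplicities:
  χ_A(x) = (x + 2)^4

Step 2 — compute geometric multiplicities via the rank-nullity identity g(λ) = n − rank(A − λI):
  rank(A − (-2)·I) = 1, so dim ker(A − (-2)·I) = n − 1 = 3

Summary:
  λ = -2: algebraic multiplicity = 4, geometric multiplicity = 3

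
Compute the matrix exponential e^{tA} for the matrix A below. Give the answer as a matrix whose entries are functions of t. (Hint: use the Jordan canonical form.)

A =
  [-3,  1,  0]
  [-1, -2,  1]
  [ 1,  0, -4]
e^{tA} =
  [-t^2*exp(-3*t)/2 + exp(-3*t), t^2*exp(-3*t)/2 + t*exp(-3*t), t^2*exp(-3*t)/2]
  [-t*exp(-3*t), t*exp(-3*t) + exp(-3*t), t*exp(-3*t)]
  [-t^2*exp(-3*t)/2 + t*exp(-3*t), t^2*exp(-3*t)/2, t^2*exp(-3*t)/2 - t*exp(-3*t) + exp(-3*t)]

Strategy: write A = P · J · P⁻¹ where J is a Jordan canonical form, so e^{tA} = P · e^{tJ} · P⁻¹, and e^{tJ} can be computed block-by-block.

A has Jordan form
J =
  [-3,  1,  0]
  [ 0, -3,  1]
  [ 0,  0, -3]
(up to reordering of blocks).

Per-block formulas:
  For a 3×3 Jordan block J_3(-3): exp(t · J_3(-3)) = e^(-3t)·(I + t·N + (t^2/2)·N^2), where N is the 3×3 nilpotent shift.

After assembling e^{tJ} and conjugating by P, we get:

e^{tA} =
  [-t^2*exp(-3*t)/2 + exp(-3*t), t^2*exp(-3*t)/2 + t*exp(-3*t), t^2*exp(-3*t)/2]
  [-t*exp(-3*t), t*exp(-3*t) + exp(-3*t), t*exp(-3*t)]
  [-t^2*exp(-3*t)/2 + t*exp(-3*t), t^2*exp(-3*t)/2, t^2*exp(-3*t)/2 - t*exp(-3*t) + exp(-3*t)]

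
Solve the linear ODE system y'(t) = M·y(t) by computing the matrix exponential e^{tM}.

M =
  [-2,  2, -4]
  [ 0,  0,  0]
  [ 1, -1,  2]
e^{tM} =
  [1 - 2*t, 2*t, -4*t]
  [0, 1, 0]
  [t, -t, 2*t + 1]

Strategy: write M = P · J · P⁻¹ where J is a Jordan canonical form, so e^{tM} = P · e^{tJ} · P⁻¹, and e^{tJ} can be computed block-by-block.

M has Jordan form
J =
  [0, 1, 0]
  [0, 0, 0]
  [0, 0, 0]
(up to reordering of blocks).

Per-block formulas:
  For a 1×1 block at λ = 0: exp(t · [0]) = [e^(0t)].
  For a 2×2 Jordan block J_2(0): exp(t · J_2(0)) = e^(0t)·(I + t·N), where N is the 2×2 nilpotent shift.

After assembling e^{tJ} and conjugating by P, we get:

e^{tM} =
  [1 - 2*t, 2*t, -4*t]
  [0, 1, 0]
  [t, -t, 2*t + 1]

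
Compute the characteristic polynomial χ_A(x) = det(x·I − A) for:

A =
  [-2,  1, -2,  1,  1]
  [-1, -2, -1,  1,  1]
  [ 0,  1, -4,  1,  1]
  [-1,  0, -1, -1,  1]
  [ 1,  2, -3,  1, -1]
x^5 + 10*x^4 + 40*x^3 + 80*x^2 + 80*x + 32

Expanding det(x·I − A) (e.g. by cofactor expansion or by noting that A is similar to its Jordan form J, which has the same characteristic polynomial as A) gives
  χ_A(x) = x^5 + 10*x^4 + 40*x^3 + 80*x^2 + 80*x + 32
which factors as (x + 2)^5. The eigenvalues (with algebraic multiplicities) are λ = -2 with multiplicity 5.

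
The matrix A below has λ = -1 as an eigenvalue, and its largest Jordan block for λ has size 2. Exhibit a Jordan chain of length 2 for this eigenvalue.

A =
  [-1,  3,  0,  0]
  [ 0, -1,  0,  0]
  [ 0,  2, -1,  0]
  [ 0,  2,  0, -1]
A Jordan chain for λ = -1 of length 2:
v_1 = (3, 0, 2, 2)ᵀ
v_2 = (0, 1, 0, 0)ᵀ

Let N = A − (-1)·I. We want v_2 with N^2 v_2 = 0 but N^1 v_2 ≠ 0; then v_{j-1} := N · v_j for j = 2, …, 2.

Pick v_2 = (0, 1, 0, 0)ᵀ.
Then v_1 = N · v_2 = (3, 0, 2, 2)ᵀ.

Sanity check: (A − (-1)·I) v_1 = (0, 0, 0, 0)ᵀ = 0. ✓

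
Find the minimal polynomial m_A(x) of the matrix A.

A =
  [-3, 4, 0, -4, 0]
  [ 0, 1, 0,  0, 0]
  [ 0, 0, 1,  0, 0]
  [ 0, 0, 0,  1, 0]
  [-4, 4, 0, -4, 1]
x^2 + 2*x - 3

The characteristic polynomial is χ_A(x) = (x - 1)^4*(x + 3), so the eigenvalues are known. The minimal polynomial is
  m_A(x) = Π_λ (x − λ)^{k_λ}
where k_λ is the size of the *largest* Jordan block for λ (equivalently, the smallest k with (A − λI)^k v = 0 for every generalised eigenvector v of λ).

  λ = -3: largest Jordan block has size 1, contributing (x + 3)
  λ = 1: largest Jordan block has size 1, contributing (x − 1)

So m_A(x) = (x - 1)*(x + 3) = x^2 + 2*x - 3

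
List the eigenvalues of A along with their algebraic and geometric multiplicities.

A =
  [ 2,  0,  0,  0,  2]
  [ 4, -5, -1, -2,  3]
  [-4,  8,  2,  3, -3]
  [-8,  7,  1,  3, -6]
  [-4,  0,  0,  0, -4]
λ = -2: alg = 1, geom = 1; λ = 0: alg = 4, geom = 2

Step 1 — factor the characteristic polynomial to read off the algebraic multiplicities:
  χ_A(x) = x^4*(x + 2)

Step 2 — compute geometric multiplicities via the rank-nullity identity g(λ) = n − rank(A − λI):
  rank(A − (-2)·I) = 4, so dim ker(A − (-2)·I) = n − 4 = 1
  rank(A − (0)·I) = 3, so dim ker(A − (0)·I) = n − 3 = 2

Summary:
  λ = -2: algebraic multiplicity = 1, geometric multiplicity = 1
  λ = 0: algebraic multiplicity = 4, geometric multiplicity = 2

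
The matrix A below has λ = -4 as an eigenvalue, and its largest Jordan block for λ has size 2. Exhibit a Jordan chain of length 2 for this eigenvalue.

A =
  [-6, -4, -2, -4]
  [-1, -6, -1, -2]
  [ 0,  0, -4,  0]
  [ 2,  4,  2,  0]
A Jordan chain for λ = -4 of length 2:
v_1 = (-2, -1, 0, 2)ᵀ
v_2 = (1, 0, 0, 0)ᵀ

Let N = A − (-4)·I. We want v_2 with N^2 v_2 = 0 but N^1 v_2 ≠ 0; then v_{j-1} := N · v_j for j = 2, …, 2.

Pick v_2 = (1, 0, 0, 0)ᵀ.
Then v_1 = N · v_2 = (-2, -1, 0, 2)ᵀ.

Sanity check: (A − (-4)·I) v_1 = (0, 0, 0, 0)ᵀ = 0. ✓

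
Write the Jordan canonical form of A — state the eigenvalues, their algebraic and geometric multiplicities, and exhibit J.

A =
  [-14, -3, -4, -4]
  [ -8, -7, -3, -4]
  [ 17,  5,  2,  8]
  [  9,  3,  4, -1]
J_3(-5) ⊕ J_1(-5)

The characteristic polynomial is
  det(x·I − A) = x^4 + 20*x^3 + 150*x^2 + 500*x + 625 = (x + 5)^4

Eigenvalues and multiplicities (the geometric multiplicity of λ is n − rank(A − λI), which equals the number of Jordan blocks for λ):
  λ = -5: algebraic multiplicity = 4, geometric multiplicity = 2

Determining the block sizes for each eigenvalue:
  λ = -5: with am = 4 and gm = 2, the partition is not yet determined (e.g. several partitions of 4 into 2 parts exist). Let N = A − (-5)·I. Computing rank(N^1) = 2, rank(N^2) = 1, rank(N^3) = 0; the number of blocks of size ≥ j is rank(N^{j−1}) − rank(N^j), giving [2, 1, 1]. So we have 1 block(s) of size 3, 1 block(s) of size 1 → block sizes [3, 1]

Assembling the blocks gives a Jordan form
J =
  [-5,  1,  0,  0]
  [ 0, -5,  1,  0]
  [ 0,  0, -5,  0]
  [ 0,  0,  0, -5]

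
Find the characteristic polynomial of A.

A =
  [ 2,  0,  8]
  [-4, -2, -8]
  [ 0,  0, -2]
x^3 + 2*x^2 - 4*x - 8

Expanding det(x·I − A) (e.g. by cofactor expansion or by noting that A is similar to its Jordan form J, which has the same characteristic polynomial as A) gives
  χ_A(x) = x^3 + 2*x^2 - 4*x - 8
which factors as (x - 2)*(x + 2)^2. The eigenvalues (with algebraic multiplicities) are λ = -2 with multiplicity 2, λ = 2 with multiplicity 1.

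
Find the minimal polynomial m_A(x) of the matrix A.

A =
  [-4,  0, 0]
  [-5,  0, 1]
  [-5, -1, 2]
x^3 + 2*x^2 - 7*x + 4

The characteristic polynomial is χ_A(x) = (x - 1)^2*(x + 4), so the eigenvalues are known. The minimal polynomial is
  m_A(x) = Π_λ (x − λ)^{k_λ}
where k_λ is the size of the *largest* Jordan block for λ (equivalently, the smallest k with (A − λI)^k v = 0 for every generalised eigenvector v of λ).

  λ = -4: largest Jordan block has size 1, contributing (x + 4)
  λ = 1: largest Jordan block has size 2, contributing (x − 1)^2

So m_A(x) = (x - 1)^2*(x + 4) = x^3 + 2*x^2 - 7*x + 4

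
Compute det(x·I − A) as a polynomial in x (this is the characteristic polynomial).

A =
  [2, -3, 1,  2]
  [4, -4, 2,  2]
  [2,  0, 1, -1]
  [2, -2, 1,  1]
x^4

Expanding det(x·I − A) (e.g. by cofactor expansion or by noting that A is similar to its Jordan form J, which has the same characteristic polynomial as A) gives
  χ_A(x) = x^4
which factors as x^4. The eigenvalues (with algebraic multiplicities) are λ = 0 with multiplicity 4.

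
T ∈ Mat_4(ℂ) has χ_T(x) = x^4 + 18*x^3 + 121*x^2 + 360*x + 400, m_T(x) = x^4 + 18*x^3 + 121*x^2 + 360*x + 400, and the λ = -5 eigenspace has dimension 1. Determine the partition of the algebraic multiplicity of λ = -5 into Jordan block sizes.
Block sizes for λ = -5: [2]

Step 1 — from the characteristic polynomial, algebraic multiplicity of λ = -5 is 2. From dim ker(T − (-5)·I) = 1, there are exactly 1 Jordan blocks for λ = -5.
Step 2 — from the minimal polynomial, the factor (x + 5)^2 tells us the largest block for λ = -5 has size 2.
Step 3 — with total size 2, 1 blocks, and largest block 2, the block sizes (in nonincreasing order) are [2].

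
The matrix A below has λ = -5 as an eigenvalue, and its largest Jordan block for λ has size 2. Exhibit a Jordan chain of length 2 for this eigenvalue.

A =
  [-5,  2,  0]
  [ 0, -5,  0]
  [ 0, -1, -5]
A Jordan chain for λ = -5 of length 2:
v_1 = (2, 0, -1)ᵀ
v_2 = (0, 1, 0)ᵀ

Let N = A − (-5)·I. We want v_2 with N^2 v_2 = 0 but N^1 v_2 ≠ 0; then v_{j-1} := N · v_j for j = 2, …, 2.

Pick v_2 = (0, 1, 0)ᵀ.
Then v_1 = N · v_2 = (2, 0, -1)ᵀ.

Sanity check: (A − (-5)·I) v_1 = (0, 0, 0)ᵀ = 0. ✓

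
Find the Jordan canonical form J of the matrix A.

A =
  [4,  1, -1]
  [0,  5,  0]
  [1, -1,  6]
J_2(5) ⊕ J_1(5)

The characteristic polynomial is
  det(x·I − A) = x^3 - 15*x^2 + 75*x - 125 = (x - 5)^3

Eigenvalues and multiplicities (the geometric multiplicity of λ is n − rank(A − λI), which equals the number of Jordan blocks for λ):
  λ = 5: algebraic multiplicity = 3, geometric multiplicity = 2

Determining the block sizes for each eigenvalue:
  λ = 5: 2 blocks summing to 3 forces exactly one block of size 2 and the rest size 1 → block sizes [2, 1]

Assembling the blocks gives a Jordan form
J =
  [5, 1, 0]
  [0, 5, 0]
  [0, 0, 5]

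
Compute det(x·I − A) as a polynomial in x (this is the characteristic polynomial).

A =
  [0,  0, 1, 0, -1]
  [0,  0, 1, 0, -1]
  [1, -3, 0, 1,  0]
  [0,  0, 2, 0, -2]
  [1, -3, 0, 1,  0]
x^5

Expanding det(x·I − A) (e.g. by cofactor expansion or by noting that A is similar to its Jordan form J, which has the same characteristic polynomial as A) gives
  χ_A(x) = x^5
which factors as x^5. The eigenvalues (with algebraic multiplicities) are λ = 0 with multiplicity 5.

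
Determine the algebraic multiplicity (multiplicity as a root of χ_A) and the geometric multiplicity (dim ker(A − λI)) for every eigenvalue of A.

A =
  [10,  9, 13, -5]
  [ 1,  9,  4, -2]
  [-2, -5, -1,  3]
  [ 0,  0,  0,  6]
λ = 6: alg = 4, geom = 2

Step 1 — factor the characteristic polynomial to read off the algebraic multiplicities:
  χ_A(x) = (x - 6)^4

Step 2 — compute geometric multiplicities via the rank-nullity identity g(λ) = n − rank(A − λI):
  rank(A − (6)·I) = 2, so dim ker(A − (6)·I) = n − 2 = 2

Summary:
  λ = 6: algebraic multiplicity = 4, geometric multiplicity = 2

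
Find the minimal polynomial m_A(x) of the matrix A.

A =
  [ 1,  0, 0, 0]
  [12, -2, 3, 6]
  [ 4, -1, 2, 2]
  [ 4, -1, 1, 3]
x^2 - 2*x + 1

The characteristic polynomial is χ_A(x) = (x - 1)^4, so the eigenvalues are known. The minimal polynomial is
  m_A(x) = Π_λ (x − λ)^{k_λ}
where k_λ is the size of the *largest* Jordan block for λ (equivalently, the smallest k with (A − λI)^k v = 0 for every generalised eigenvector v of λ).

  λ = 1: largest Jordan block has size 2, contributing (x − 1)^2

So m_A(x) = (x - 1)^2 = x^2 - 2*x + 1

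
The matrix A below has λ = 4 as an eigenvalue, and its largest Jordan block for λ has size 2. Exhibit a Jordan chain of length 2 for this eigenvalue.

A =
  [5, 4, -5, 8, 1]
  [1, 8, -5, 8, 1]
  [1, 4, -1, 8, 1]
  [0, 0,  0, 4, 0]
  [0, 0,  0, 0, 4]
A Jordan chain for λ = 4 of length 2:
v_1 = (1, 1, 1, 0, 0)ᵀ
v_2 = (1, 0, 0, 0, 0)ᵀ

Let N = A − (4)·I. We want v_2 with N^2 v_2 = 0 but N^1 v_2 ≠ 0; then v_{j-1} := N · v_j for j = 2, …, 2.

Pick v_2 = (1, 0, 0, 0, 0)ᵀ.
Then v_1 = N · v_2 = (1, 1, 1, 0, 0)ᵀ.

Sanity check: (A − (4)·I) v_1 = (0, 0, 0, 0, 0)ᵀ = 0. ✓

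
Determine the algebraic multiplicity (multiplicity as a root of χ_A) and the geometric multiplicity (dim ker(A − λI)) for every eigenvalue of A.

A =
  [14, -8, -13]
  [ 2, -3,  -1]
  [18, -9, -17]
λ = -2: alg = 3, geom = 1

Step 1 — factor the characteristic polynomial to read off the algebraic multiplicities:
  χ_A(x) = (x + 2)^3

Step 2 — compute geometric multiplicities via the rank-nullity identity g(λ) = n − rank(A − λI):
  rank(A − (-2)·I) = 2, so dim ker(A − (-2)·I) = n − 2 = 1

Summary:
  λ = -2: algebraic multiplicity = 3, geometric multiplicity = 1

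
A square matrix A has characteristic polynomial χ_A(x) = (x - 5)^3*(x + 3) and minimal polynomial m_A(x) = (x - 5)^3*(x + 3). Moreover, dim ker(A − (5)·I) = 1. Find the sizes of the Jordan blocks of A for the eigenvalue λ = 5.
Block sizes for λ = 5: [3]

Step 1 — from the characteristic polynomial, algebraic multiplicity of λ = 5 is 3. From dim ker(A − (5)·I) = 1, there are exactly 1 Jordan blocks for λ = 5.
Step 2 — from the minimal polynomial, the factor (x − 5)^3 tells us the largest block for λ = 5 has size 3.
Step 3 — with total size 3, 1 blocks, and largest block 3, the block sizes (in nonincreasing order) are [3].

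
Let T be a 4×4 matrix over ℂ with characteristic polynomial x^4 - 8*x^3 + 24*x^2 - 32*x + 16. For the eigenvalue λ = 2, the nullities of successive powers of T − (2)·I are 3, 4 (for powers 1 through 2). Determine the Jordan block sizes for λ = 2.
Block sizes for λ = 2: [2, 1, 1]

From the dimensions of kernels of powers, the number of Jordan blocks of size at least j is d_j − d_{j−1} where d_j = dim ker(N^j) (with d_0 = 0). Computing the differences gives [3, 1].
The number of blocks of size exactly k is (#blocks of size ≥ k) − (#blocks of size ≥ k + 1), so the partition is: 2 block(s) of size 1, 1 block(s) of size 2.
In nonincreasing order the block sizes are [2, 1, 1].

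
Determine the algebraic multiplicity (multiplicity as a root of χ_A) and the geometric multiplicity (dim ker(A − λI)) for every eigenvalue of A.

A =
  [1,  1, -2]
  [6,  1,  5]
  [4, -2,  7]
λ = 3: alg = 3, geom = 1

Step 1 — factor the characteristic polynomial to read off the algebraic multiplicities:
  χ_A(x) = (x - 3)^3

Step 2 — compute geometric multiplicities via the rank-nullity identity g(λ) = n − rank(A − λI):
  rank(A − (3)·I) = 2, so dim ker(A − (3)·I) = n − 2 = 1

Summary:
  λ = 3: algebraic multiplicity = 3, geometric multiplicity = 1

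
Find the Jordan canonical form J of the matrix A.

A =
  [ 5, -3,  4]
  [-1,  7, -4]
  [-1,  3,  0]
J_2(4) ⊕ J_1(4)

The characteristic polynomial is
  det(x·I − A) = x^3 - 12*x^2 + 48*x - 64 = (x - 4)^3

Eigenvalues and multiplicities (the geometric multiplicity of λ is n − rank(A − λI), which equals the number of Jordan blocks for λ):
  λ = 4: algebraic multiplicity = 3, geometric multiplicity = 2

Determining the block sizes for each eigenvalue:
  λ = 4: 2 blocks summing to 3 forces exactly one block of size 2 and the rest size 1 → block sizes [2, 1]

Assembling the blocks gives a Jordan form
J =
  [4, 1, 0]
  [0, 4, 0]
  [0, 0, 4]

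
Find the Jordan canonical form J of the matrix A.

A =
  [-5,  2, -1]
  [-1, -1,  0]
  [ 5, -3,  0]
J_3(-2)

The characteristic polynomial is
  det(x·I − A) = x^3 + 6*x^2 + 12*x + 8 = (x + 2)^3

Eigenvalues and multiplicities (the geometric multiplicity of λ is n − rank(A − λI), which equals the number of Jordan blocks for λ):
  λ = -2: algebraic multiplicity = 3, geometric multiplicity = 1

Determining the block sizes for each eigenvalue:
  λ = -2: one block (gm = 1), so the single block has size am = 3 → block sizes [3]

Assembling the blocks gives a Jordan form
J =
  [-2,  1,  0]
  [ 0, -2,  1]
  [ 0,  0, -2]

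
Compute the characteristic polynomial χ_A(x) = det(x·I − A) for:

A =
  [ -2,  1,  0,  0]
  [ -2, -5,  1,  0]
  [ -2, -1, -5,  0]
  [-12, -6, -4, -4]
x^4 + 16*x^3 + 96*x^2 + 256*x + 256

Expanding det(x·I − A) (e.g. by cofactor expansion or by noting that A is similar to its Jordan form J, which has the same characteristic polynomial as A) gives
  χ_A(x) = x^4 + 16*x^3 + 96*x^2 + 256*x + 256
which factors as (x + 4)^4. The eigenvalues (with algebraic multiplicities) are λ = -4 with multiplicity 4.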